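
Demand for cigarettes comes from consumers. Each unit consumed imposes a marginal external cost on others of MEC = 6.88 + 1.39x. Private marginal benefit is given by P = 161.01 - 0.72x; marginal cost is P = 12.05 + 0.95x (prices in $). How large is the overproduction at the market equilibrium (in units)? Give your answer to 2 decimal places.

42.77 units

Market equilibrium (private): 12.05 + 0.95x = 161.01 - 0.72x → x_m = 89.1976.
Social marginal benefit = demand − MEC = 154.13 - 2.11x.
Set SMB = MC: 154.13 - 2.11x = 12.05 + 0.95x → x* = 46.4314.
Gap = |89.1976 − 46.4314| = 42.7662.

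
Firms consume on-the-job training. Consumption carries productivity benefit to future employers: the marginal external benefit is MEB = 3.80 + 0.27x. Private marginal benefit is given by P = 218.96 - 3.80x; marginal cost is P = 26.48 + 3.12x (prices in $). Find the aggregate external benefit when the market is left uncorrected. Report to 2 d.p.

Market equilibrium (private): 26.48 + 3.12x = 218.96 - 3.80x → x_m = 27.8150.
Total external benefit = ∫₀^{x_m} (3.80 + 0.27x) dx = 3.80×27.8150 + ½×0.27×27.8150² = 210.1430.

$210.14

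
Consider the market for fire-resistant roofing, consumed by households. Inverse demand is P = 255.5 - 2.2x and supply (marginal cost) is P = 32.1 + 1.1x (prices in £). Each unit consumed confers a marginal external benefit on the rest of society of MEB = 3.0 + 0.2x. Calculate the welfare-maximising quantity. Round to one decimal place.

x* = 73.0

Social marginal benefit = demand + MEB = 258.5 - 2.0x.
Set SMB = MC: 258.5 - 2.0x = 32.1 + 1.1x → x* = 73.0323.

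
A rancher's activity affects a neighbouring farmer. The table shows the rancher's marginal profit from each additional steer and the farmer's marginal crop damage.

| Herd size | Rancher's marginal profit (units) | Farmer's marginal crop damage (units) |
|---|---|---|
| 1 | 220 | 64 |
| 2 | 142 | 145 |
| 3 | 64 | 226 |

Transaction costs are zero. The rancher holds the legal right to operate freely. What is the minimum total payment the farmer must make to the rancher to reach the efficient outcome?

206

Left alone the rancher would choose level 3 (marginal profit stays positive).
Efficient level: k* = 1 (marginal profit ≥ marginal crop damage through 1).
The farmer must at least cover the rancher's forgone profit from cutting 3→1: 142 + 64 = 206.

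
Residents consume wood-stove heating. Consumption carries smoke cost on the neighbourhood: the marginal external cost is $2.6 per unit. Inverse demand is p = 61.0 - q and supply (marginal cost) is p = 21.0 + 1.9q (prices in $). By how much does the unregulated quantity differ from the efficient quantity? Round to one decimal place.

Market equilibrium (private): 21.0 + 1.9q = 61.0 - q → q_m = 13.7931.
Social marginal benefit = demand − MEC = 58.4 - q.
Set SMB = MC: 58.4 - q = 21.0 + 1.9q → q* = 12.8966.
Gap = |13.7931 − 12.8966| = 0.8965.

0.9 units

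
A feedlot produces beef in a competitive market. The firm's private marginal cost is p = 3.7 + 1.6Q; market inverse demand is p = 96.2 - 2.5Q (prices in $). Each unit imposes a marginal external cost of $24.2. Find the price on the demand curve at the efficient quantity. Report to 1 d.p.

Social marginal cost = private MC + MEC = 27.9 + 1.6Q.
Set SMC = demand: 27.9 + 1.6Q = 96.2 - 2.5Q → Q* = 16.6585.
Consumer price on the demand curve at Q*: 96.2 − 2.5×16.6585 = 54.5538.

P = $54.6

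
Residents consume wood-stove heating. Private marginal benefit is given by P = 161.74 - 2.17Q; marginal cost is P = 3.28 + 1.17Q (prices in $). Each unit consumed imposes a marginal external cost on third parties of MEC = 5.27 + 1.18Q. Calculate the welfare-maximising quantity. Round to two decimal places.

Q* = 33.89

Social marginal benefit = demand − MEC = 156.47 - 3.35Q.
Set SMB = MC: 156.47 - 3.35Q = 3.28 + 1.17Q → Q* = 33.8916.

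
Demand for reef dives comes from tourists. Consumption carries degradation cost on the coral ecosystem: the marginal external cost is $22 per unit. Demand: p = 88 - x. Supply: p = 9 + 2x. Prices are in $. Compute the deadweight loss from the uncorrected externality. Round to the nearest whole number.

Market equilibrium (private): 9 + 2x = 88 - x → x_m = 26.3333.
Social marginal benefit = demand − MEC = 66 - x.
Set SMB = MC: 66 - x = 9 + 2x → x* = 19.0000.
Between x* and x_m the wedge MC − SMB runs linearly from 0 to MEC(x_m), so the loss is a triangle.
DWL = ½ × 7.3333 × 22.0000 = 80.6663.

DWL = $81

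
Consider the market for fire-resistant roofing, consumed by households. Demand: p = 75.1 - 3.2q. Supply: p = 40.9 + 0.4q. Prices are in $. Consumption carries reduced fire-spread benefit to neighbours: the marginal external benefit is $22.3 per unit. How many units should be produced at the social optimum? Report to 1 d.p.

q* = 15.7

Social marginal benefit = demand + MEB = 97.4 - 3.2q.
Set SMB = MC: 97.4 - 3.2q = 40.9 + 0.4q → q* = 15.6944.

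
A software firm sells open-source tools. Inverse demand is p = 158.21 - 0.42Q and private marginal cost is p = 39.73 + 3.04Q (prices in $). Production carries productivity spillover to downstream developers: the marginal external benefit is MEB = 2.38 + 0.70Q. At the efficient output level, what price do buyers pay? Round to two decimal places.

P = $139.82

Social marginal cost = private MC − MEB = 37.35 + 2.34Q.
Set SMC = demand: 37.35 + 2.34Q = 158.21 - 0.42Q → Q* = 43.7899.
Consumer price on the demand curve at Q*: 158.21 − 0.42×43.7899 = 139.8182.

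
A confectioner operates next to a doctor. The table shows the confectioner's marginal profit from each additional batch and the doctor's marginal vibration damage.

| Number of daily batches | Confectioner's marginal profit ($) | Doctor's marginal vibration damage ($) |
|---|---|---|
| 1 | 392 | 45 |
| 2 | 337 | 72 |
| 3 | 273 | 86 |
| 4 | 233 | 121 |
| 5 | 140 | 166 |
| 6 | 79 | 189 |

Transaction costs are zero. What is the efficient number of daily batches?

4

Bargaining reaches the level where marginal profit last exceeds marginal vibration damage.
That holds through level 4 (233 ≥ 121) but not at 5 (140 < 166).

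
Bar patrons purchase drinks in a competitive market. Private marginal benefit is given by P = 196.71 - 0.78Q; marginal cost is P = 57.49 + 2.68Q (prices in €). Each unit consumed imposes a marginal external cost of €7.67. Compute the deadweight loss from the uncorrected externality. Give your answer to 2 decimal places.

DWL = €8.50

Market equilibrium (private): 57.49 + 2.68Q = 196.71 - 0.78Q → Q_m = 40.2370.
Social marginal benefit = demand − MEC = 189.04 - 0.78Q.
Set SMB = MC: 189.04 - 0.78Q = 57.49 + 2.68Q → Q* = 38.0202.
The welfare-loss triangle has base |Q_m − Q*| and height MEC(Q_m) (the vertical gap between SMB and MC is zero at Q* and MEC at Q_m).
DWL = ½ × 2.2168 × 7.6700 = 8.5014.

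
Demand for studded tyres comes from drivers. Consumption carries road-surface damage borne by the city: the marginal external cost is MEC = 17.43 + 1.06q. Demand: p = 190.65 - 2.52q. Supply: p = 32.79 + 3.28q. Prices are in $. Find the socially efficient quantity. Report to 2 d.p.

q* = 20.47

Social marginal benefit = demand − MEC = 173.22 - 3.58q.
Set SMB = MC: 173.22 - 3.58q = 32.79 + 3.28q → q* = 20.4708.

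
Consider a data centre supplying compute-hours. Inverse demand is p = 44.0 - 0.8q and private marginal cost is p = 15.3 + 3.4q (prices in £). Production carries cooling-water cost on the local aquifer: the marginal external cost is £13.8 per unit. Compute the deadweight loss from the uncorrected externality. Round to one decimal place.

Market equilibrium (private): 15.3 + 3.4q = 44.0 - 0.8q → q_m = 6.8333.
Social marginal cost = private MC + MEC = 29.1 + 3.4q.
Set SMC = demand: 29.1 + 3.4q = 44.0 - 0.8q → q* = 3.5476.
Between q* and q_m the wedge SMC − demand runs linearly from 0 to MEC(q_m), so the loss is a triangle.
DWL = ½ × 3.2857 × 13.8000 = 22.6713.

DWL = £22.7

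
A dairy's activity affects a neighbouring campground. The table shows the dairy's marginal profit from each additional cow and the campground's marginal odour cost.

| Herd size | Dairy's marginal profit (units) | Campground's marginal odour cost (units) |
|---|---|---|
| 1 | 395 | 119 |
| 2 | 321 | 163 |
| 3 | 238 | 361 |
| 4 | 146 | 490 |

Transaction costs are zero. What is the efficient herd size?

2

Bargaining reaches the level where marginal profit last exceeds marginal odour cost.
That holds through level 2 (321 ≥ 163) but not at 3 (238 < 361).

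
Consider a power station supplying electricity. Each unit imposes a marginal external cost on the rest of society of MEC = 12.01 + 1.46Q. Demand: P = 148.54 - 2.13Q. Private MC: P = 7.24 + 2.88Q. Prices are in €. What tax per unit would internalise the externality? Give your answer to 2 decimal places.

tax = €41.19 per unit

Social marginal cost = private MC + MEC = 19.25 + 4.34Q.
Set SMC = demand: 19.25 + 4.34Q = 148.54 - 2.13Q → Q* = 19.9830.
The Pigouvian tax equals MEC at Q*: 12.01 + 1.46×19.9830 = 41.1852.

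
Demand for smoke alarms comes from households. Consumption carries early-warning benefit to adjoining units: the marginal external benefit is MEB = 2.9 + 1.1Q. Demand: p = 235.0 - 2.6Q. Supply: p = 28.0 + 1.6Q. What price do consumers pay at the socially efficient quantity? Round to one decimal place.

P = 59.0

Social marginal benefit = demand + MEB = 237.9 - 1.5Q.
Set SMB = MC: 237.9 - 1.5Q = 28.0 + 1.6Q → Q* = 67.7097.
Consumer price on the demand curve at Q*: 235.0 − 2.6×67.7097 = 58.9548.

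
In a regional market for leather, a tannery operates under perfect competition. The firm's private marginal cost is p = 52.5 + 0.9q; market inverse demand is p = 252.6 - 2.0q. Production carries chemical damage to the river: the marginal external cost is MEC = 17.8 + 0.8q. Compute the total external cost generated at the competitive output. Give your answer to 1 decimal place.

Market equilibrium (private): 52.5 + 0.9q = 252.6 - 2.0q → q_m = 69.0000.
Total external cost = ∫₀^{q_m} (17.8 + 0.8q) dq = 17.8×69.0000 + ½×0.8×69.0000² = 3132.6000.

3132.6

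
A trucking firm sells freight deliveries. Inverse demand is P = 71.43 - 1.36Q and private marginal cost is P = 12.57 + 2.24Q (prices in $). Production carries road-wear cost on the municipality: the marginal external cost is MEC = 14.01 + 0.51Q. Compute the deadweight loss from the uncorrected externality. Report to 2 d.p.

Market equilibrium (private): 12.57 + 2.24Q = 71.43 - 1.36Q → Q_m = 16.3500.
Social marginal cost = private MC + MEC = 26.58 + 2.75Q.
Set SMC = demand: 26.58 + 2.75Q = 71.43 - 1.36Q → Q* = 10.9124.
Between Q* and Q_m the wedge SMC − demand runs linearly from 0 to MEC(Q_m), so the loss is a triangle.
DWL = ½ × 5.4376 × 22.3485 = 60.7611.

DWL = $60.76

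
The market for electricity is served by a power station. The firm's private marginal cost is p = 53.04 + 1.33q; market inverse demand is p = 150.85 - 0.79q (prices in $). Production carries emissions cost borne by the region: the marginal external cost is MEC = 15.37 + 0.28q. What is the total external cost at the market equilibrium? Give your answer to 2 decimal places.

$1007.13

Market equilibrium (private): 53.04 + 1.33q = 150.85 - 0.79q → q_m = 46.1368.
Total external cost = ∫₀^{q_m} (15.37 + 0.28q) dq = 15.37×46.1368 + ½×0.28×46.1368² = 1007.1272.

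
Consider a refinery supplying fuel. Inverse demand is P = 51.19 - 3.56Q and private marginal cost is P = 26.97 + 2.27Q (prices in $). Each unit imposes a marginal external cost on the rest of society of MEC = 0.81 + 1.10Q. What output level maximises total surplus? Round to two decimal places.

Social marginal cost = private MC + MEC = 27.78 + 3.37Q.
Set SMC = demand: 27.78 + 3.37Q = 51.19 - 3.56Q → Q* = 3.3781.

Q* = 3.38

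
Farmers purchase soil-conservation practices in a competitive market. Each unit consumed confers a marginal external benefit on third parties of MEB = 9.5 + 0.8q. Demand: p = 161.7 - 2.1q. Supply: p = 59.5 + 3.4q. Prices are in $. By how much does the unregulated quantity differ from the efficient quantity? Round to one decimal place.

Market equilibrium (private): 59.5 + 3.4q = 161.7 - 2.1q → q_m = 18.5818.
Social marginal benefit = demand + MEB = 171.2 - 1.3q.
Set SMB = MC: 171.2 - 1.3q = 59.5 + 3.4q → q* = 23.7660.
Gap = |18.5818 − 23.7660| = 5.1842.

5.2 units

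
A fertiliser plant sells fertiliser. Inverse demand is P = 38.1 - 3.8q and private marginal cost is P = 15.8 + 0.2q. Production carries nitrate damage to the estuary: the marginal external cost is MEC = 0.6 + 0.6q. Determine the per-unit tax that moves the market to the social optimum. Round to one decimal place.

tax = 3.4 per unit

Social marginal cost = private MC + MEC = 16.4 + 0.8q.
Set SMC = demand: 16.4 + 0.8q = 38.1 - 3.8q → q* = 4.7174.
The Pigouvian tax equals MEC at q*: 0.6 + 0.6×4.7174 = 3.4304.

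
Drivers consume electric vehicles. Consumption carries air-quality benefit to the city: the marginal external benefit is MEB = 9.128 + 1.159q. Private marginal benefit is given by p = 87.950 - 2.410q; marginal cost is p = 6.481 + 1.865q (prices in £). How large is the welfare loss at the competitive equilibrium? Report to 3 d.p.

DWL = £156.352

Market equilibrium (private): 6.481 + 1.865q = 87.950 - 2.410q → q_m = 19.0571.
Social marginal benefit = demand + MEB = 97.078 - 1.251q.
Set SMB = MC: 97.078 - 1.251q = 6.481 + 1.865q → q* = 29.0748.
The welfare-loss triangle has base |q_m − q*| and height MEB(q_m) (the vertical gap between SMB and MC is zero at q* and MEB at q_m).
DWL = ½ × 10.0177 × 31.2152 = 156.3523.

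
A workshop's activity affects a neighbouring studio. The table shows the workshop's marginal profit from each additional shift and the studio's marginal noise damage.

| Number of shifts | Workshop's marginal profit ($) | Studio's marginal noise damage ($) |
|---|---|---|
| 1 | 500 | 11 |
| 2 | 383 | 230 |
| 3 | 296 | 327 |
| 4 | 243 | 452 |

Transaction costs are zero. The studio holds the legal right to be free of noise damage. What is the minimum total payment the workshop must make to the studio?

Efficient level: marginal profit ≥ marginal noise damage through level 2, so k* = 2.
With the studio holding the right, the workshop must at least compensate total damage at k*: 11 + 230 = 241.

$241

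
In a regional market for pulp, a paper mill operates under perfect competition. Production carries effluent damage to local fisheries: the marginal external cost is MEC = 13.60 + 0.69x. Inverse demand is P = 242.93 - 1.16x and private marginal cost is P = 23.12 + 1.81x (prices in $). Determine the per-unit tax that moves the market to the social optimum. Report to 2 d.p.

Social marginal cost = private MC + MEC = 36.72 + 2.50x.
Set SMC = demand: 36.72 + 2.50x = 242.93 - 1.16x → x* = 56.3415.
The Pigouvian tax equals MEC at x*: 13.60 + 0.69×56.3415 = 52.4756.

tax = $52.48 per unit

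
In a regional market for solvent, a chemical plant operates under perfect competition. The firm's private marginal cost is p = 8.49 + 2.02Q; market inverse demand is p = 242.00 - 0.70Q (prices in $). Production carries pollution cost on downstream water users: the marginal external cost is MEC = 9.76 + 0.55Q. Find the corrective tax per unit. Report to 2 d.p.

tax = $47.39 per unit

Social marginal cost = private MC + MEC = 18.25 + 2.57Q.
Set SMC = demand: 18.25 + 2.57Q = 242.00 - 0.70Q → Q* = 68.4251.
The Pigouvian tax equals MEC at Q*: 9.76 + 0.55×68.4251 = 47.3938.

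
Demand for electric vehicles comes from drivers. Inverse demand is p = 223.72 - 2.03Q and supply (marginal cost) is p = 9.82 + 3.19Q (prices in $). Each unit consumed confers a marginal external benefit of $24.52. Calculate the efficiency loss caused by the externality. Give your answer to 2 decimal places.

DWL = $57.59

Market equilibrium (private): 9.82 + 3.19Q = 223.72 - 2.03Q → Q_m = 40.9770.
Social marginal benefit = demand + MEB = 248.24 - 2.03Q.
Set SMB = MC: 248.24 - 2.03Q = 9.82 + 3.19Q → Q* = 45.6743.
Between Q* and Q_m the wedge SMB − MC runs linearly from 0 to MEB(Q_m), so the loss is a triangle.
DWL = ½ × 4.6973 × 24.5200 = 57.5889.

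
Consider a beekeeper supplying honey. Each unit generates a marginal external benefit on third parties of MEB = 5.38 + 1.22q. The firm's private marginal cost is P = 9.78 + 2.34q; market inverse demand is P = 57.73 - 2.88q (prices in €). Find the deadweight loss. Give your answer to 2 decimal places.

DWL = €34.39

Market equilibrium (private): 9.78 + 2.34q = 57.73 - 2.88q → q_m = 9.1858.
Social marginal cost = private MC − MEB = 4.40 + 1.12q.
Set SMC = demand: 4.40 + 1.12q = 57.73 - 2.88q → q* = 13.3325.
The loss is the area between SMC and demand from q* to q_m; with linear curves that's a triangle of height MEB(q_m).
DWL = ½ × 4.1467 × 16.5867 = 34.3900.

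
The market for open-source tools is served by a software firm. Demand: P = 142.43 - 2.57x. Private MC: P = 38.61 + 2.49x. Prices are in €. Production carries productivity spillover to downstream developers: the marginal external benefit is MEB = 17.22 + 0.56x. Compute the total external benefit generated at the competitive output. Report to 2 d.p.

Market equilibrium (private): 38.61 + 2.49x = 142.43 - 2.57x → x_m = 20.5178.
Total external benefit = ∫₀^{x_m} (17.22 + 0.56x) dx = 17.22×20.5178 + ½×0.56×20.5178² = 471.1909.

€471.19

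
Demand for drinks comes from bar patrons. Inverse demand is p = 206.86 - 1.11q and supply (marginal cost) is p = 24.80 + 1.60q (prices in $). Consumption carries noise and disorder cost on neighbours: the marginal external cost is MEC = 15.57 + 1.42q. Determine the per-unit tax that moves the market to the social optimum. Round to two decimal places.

Social marginal benefit = demand − MEC = 191.29 - 2.53q.
Set SMB = MC: 191.29 - 2.53q = 24.80 + 1.60q → q* = 40.3123.
The Pigouvian tax equals MEC at q*: 15.57 + 1.42×40.3123 = 72.8135.

tax = $72.81 per unit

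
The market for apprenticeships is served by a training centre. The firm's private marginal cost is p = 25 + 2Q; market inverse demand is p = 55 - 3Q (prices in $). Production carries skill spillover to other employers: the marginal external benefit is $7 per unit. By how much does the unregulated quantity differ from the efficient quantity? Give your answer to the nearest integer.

1 units

Market equilibrium (private): 25 + 2Q = 55 - 3Q → Q_m = 6.0000.
Social marginal cost = private MC − MEB = 18 + 2Q.
Set SMC = demand: 18 + 2Q = 55 - 3Q → Q* = 7.4000.
Gap = |6.0000 − 7.4000| = 1.4000.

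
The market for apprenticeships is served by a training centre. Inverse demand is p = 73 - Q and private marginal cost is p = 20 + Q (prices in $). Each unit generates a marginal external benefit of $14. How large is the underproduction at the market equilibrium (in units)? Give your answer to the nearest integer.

7 units

Market equilibrium (private): 20 + Q = 73 - Q → Q_m = 26.5000.
Social marginal cost = private MC − MEB = 6 + Q.
Set SMC = demand: 6 + Q = 73 - Q → Q* = 33.5000.
Gap = |26.5000 − 33.5000| = 7.0000.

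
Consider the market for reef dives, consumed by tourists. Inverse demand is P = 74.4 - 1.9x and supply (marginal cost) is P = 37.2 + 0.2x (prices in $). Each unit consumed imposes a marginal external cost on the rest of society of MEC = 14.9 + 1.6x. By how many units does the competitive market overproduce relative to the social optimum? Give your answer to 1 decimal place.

11.7 units

Market equilibrium (private): 37.2 + 0.2x = 74.4 - 1.9x → x_m = 17.7143.
Social marginal benefit = demand − MEC = 59.5 - 3.5x.
Set SMB = MC: 59.5 - 3.5x = 37.2 + 0.2x → x* = 6.0270.
Gap = |17.7143 − 6.0270| = 11.6873.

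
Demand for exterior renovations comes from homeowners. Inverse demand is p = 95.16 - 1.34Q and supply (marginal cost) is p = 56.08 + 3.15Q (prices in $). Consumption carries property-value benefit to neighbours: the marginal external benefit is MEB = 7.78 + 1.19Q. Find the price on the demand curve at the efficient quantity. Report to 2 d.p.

Social marginal benefit = demand + MEB = 102.94 - 0.15Q.
Set SMB = MC: 102.94 - 0.15Q = 56.08 + 3.15Q → Q* = 14.2000.
Consumer price on the demand curve at Q*: 95.16 − 1.34×14.2000 = 76.1320.

P = $76.13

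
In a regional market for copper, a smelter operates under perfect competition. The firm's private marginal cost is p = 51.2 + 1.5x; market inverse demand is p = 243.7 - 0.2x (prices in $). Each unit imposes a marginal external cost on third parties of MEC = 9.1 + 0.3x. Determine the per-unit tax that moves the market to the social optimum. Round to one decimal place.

tax = $36.6 per unit

Social marginal cost = private MC + MEC = 60.3 + 1.8x.
Set SMC = demand: 60.3 + 1.8x = 243.7 - 0.2x → x* = 91.7000.
The Pigouvian tax equals MEC at x*: 9.1 + 0.3×91.7000 = 36.6100.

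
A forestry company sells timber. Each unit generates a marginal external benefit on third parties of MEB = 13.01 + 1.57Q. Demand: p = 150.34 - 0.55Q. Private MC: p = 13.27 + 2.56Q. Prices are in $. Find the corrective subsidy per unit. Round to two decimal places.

subsidy = $166.01 per unit

Social marginal cost = private MC − MEB = 0.26 + 0.99Q.
Set SMC = demand: 0.26 + 0.99Q = 150.34 - 0.55Q → Q* = 97.4545.
The Pigouvian subsidy equals MEB at Q*: 13.01 + 1.57×97.4545 = 166.0136.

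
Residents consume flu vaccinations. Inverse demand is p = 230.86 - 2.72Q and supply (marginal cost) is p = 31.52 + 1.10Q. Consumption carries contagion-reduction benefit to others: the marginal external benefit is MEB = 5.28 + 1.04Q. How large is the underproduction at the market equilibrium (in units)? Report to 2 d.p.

Market equilibrium (private): 31.52 + 1.10Q = 230.86 - 2.72Q → Q_m = 52.1832.
Social marginal benefit = demand + MEB = 236.14 - 1.68Q.
Set SMB = MC: 236.14 - 1.68Q = 31.52 + 1.10Q → Q* = 73.6043.
Gap = |52.1832 − 73.6043| = 21.4211.

21.42 units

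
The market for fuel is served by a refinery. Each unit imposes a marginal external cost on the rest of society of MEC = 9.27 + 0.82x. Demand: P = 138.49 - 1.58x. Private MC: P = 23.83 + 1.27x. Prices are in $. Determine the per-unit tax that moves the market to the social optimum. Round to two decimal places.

tax = $32.82 per unit

Social marginal cost = private MC + MEC = 33.10 + 2.09x.
Set SMC = demand: 33.10 + 2.09x = 138.49 - 1.58x → x* = 28.7166.
The Pigouvian tax equals MEC at x*: 9.27 + 0.82×28.7166 = 32.8176.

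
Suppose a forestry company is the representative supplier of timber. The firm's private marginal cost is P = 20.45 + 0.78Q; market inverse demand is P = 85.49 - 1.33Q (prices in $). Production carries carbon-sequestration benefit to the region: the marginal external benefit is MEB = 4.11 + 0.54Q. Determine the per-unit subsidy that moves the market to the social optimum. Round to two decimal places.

Social marginal cost = private MC − MEB = 16.34 + 0.24Q.
Set SMC = demand: 16.34 + 0.24Q = 85.49 - 1.33Q → Q* = 44.0446.
The Pigouvian subsidy equals MEB at Q*: 4.11 + 0.54×44.0446 = 27.8941.

subsidy = $27.89 per unit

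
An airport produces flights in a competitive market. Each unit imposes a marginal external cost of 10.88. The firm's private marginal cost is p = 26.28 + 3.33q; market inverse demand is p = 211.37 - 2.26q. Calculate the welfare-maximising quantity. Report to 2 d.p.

Social marginal cost = private MC + MEC = 37.16 + 3.33q.
Set SMC = demand: 37.16 + 3.33q = 211.37 - 2.26q → q* = 31.1646.

q* = 31.16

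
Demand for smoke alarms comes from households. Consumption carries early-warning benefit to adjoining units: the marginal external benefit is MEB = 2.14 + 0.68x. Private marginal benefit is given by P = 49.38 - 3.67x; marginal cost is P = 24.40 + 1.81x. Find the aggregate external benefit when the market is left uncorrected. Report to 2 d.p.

16.82

Market equilibrium (private): 24.40 + 1.81x = 49.38 - 3.67x → x_m = 4.5584.
Total external benefit = ∫₀^{x_m} (2.14 + 0.68x) dx = 2.14×4.5584 + ½×0.68×4.5584² = 16.8198.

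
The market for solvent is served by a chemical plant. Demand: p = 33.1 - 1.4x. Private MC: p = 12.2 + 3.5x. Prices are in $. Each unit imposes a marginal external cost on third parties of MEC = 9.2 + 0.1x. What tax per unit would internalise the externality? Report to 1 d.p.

Social marginal cost = private MC + MEC = 21.4 + 3.6x.
Set SMC = demand: 21.4 + 3.6x = 33.1 - 1.4x → x* = 2.3400.
The Pigouvian tax equals MEC at x*: 9.2 + 0.1×2.3400 = 9.4340.

tax = $9.4 per unit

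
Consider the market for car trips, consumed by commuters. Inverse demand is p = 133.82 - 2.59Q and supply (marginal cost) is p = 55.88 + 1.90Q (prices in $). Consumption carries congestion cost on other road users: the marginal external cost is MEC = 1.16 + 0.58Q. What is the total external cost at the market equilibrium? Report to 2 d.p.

$107.52

Market equilibrium (private): 55.88 + 1.90Q = 133.82 - 2.59Q → Q_m = 17.3586.
Total external cost = ∫₀^{Q_m} (1.16 + 0.58Q) dQ = 1.16×17.3586 + ½×0.58×17.3586² = 107.5191.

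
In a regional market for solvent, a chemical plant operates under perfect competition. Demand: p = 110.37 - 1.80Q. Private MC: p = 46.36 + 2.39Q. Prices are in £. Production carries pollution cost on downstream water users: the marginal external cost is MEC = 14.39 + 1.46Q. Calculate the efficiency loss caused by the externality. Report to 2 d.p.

DWL = £119.16

Market equilibrium (private): 46.36 + 2.39Q = 110.37 - 1.80Q → Q_m = 15.2768.
Social marginal cost = private MC + MEC = 60.75 + 3.85Q.
Set SMC = demand: 60.75 + 3.85Q = 110.37 - 1.80Q → Q* = 8.7823.
Between Q* and Q_m the wedge SMC − demand runs linearly from 0 to MEC(Q_m), so the loss is a triangle.
DWL = ½ × 6.4945 × 36.6942 = 119.1552.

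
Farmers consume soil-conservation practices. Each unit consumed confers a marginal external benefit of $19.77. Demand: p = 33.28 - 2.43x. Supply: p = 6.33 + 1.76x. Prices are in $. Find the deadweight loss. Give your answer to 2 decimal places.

DWL = $46.64

Market equilibrium (private): 6.33 + 1.76x = 33.28 - 2.43x → x_m = 6.4320.
Social marginal benefit = demand + MEB = 53.05 - 2.43x.
Set SMB = MC: 53.05 - 2.43x = 6.33 + 1.76x → x* = 11.1504.
Height of the DWL triangle at x_m is SMB(x_m) − MC(x_m) = MEB(x_m) = 19.7700.
DWL = ½ × 4.7184 × 19.7700 = 46.6414.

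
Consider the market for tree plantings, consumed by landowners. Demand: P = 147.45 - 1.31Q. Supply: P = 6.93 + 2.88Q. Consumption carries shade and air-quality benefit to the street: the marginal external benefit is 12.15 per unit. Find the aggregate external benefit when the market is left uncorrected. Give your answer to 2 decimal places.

407.47

Market equilibrium (private): 6.93 + 2.88Q = 147.45 - 1.31Q → Q_m = 33.5370.
Total external benefit = MEB × Q_m = 12.15 × 33.5370 = 407.4746.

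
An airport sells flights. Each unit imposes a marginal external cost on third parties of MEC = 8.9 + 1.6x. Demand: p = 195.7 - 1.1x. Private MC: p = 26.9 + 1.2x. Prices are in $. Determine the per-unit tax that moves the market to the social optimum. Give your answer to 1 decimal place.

tax = $74.5 per unit

Social marginal cost = private MC + MEC = 35.8 + 2.8x.
Set SMC = demand: 35.8 + 2.8x = 195.7 - 1.1x → x* = 41.0000.
The Pigouvian tax equals MEC at x*: 8.9 + 1.6×41.0000 = 74.5000.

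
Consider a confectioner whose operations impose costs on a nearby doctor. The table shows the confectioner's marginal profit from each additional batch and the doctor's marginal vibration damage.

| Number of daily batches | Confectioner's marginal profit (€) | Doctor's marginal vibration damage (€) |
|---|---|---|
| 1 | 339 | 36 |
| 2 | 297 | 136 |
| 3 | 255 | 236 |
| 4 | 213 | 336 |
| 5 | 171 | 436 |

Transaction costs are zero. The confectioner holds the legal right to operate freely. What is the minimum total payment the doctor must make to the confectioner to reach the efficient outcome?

Left alone the confectioner would choose level 5 (marginal profit stays positive).
Efficient level: k* = 3 (marginal profit ≥ marginal vibration damage through 3).
The doctor must at least cover the confectioner's forgone profit from cutting 5→3: 213 + 171 = 384.

€384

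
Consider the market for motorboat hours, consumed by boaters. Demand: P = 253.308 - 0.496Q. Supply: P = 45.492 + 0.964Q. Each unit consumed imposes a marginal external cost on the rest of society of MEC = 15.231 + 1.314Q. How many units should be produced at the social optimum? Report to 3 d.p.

Q* = 69.425

Social marginal benefit = demand − MEC = 238.077 - 1.810Q.
Set SMB = MC: 238.077 - 1.810Q = 45.492 + 0.964Q → Q* = 69.4250.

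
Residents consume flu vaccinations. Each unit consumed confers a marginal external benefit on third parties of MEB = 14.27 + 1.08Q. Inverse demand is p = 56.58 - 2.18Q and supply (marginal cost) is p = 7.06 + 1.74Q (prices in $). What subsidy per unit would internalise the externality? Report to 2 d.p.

Social marginal benefit = demand + MEB = 70.85 - 1.10Q.
Set SMB = MC: 70.85 - 1.10Q = 7.06 + 1.74Q → Q* = 22.4613.
The Pigouvian subsidy equals MEB at Q*: 14.27 + 1.08×22.4613 = 38.5282.

subsidy = $38.53 per unit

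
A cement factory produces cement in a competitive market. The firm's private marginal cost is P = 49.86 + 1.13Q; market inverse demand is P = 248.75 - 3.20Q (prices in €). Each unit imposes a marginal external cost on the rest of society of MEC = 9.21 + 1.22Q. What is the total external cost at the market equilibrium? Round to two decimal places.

Market equilibrium (private): 49.86 + 1.13Q = 248.75 - 3.20Q → Q_m = 45.9330.
Total external cost = ∫₀^{Q_m} (9.21 + 1.22Q) dQ = 9.21×45.9330 + ½×1.22×45.9330² = 1710.0456.

€1710.05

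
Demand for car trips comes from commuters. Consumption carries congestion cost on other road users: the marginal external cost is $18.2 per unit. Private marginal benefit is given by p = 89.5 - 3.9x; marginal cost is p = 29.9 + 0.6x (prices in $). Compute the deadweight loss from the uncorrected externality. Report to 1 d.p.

Market equilibrium (private): 29.9 + 0.6x = 89.5 - 3.9x → x_m = 13.2444.
Social marginal benefit = demand − MEC = 71.3 - 3.9x.
Set SMB = MC: 71.3 - 3.9x = 29.9 + 0.6x → x* = 9.2000.
Height of the DWL triangle at x_m is MC(x_m) − SMB(x_m) = MEC(x_m) = 18.2000.
DWL = ½ × 4.0444 × 18.2000 = 36.8040.

DWL = $36.8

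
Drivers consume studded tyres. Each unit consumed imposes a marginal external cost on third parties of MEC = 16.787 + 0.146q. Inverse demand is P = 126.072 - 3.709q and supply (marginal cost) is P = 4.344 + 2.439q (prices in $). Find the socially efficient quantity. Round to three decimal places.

Social marginal benefit = demand − MEC = 109.285 - 3.855q.
Set SMB = MC: 109.285 - 3.855q = 4.344 + 2.439q → q* = 16.6732.

q* = 16.673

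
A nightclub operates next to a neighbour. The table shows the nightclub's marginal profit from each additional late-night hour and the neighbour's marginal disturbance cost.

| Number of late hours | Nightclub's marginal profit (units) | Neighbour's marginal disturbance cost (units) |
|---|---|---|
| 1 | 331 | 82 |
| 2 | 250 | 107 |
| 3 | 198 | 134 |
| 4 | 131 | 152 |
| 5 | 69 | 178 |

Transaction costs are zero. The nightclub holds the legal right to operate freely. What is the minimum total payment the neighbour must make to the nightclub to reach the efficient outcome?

Left alone the nightclub would choose level 5 (marginal profit stays positive).
Efficient level: k* = 3 (marginal profit ≥ marginal disturbance cost through 3).
The neighbour must at least cover the nightclub's forgone profit from cutting 5→3: 131 + 69 = 200.

200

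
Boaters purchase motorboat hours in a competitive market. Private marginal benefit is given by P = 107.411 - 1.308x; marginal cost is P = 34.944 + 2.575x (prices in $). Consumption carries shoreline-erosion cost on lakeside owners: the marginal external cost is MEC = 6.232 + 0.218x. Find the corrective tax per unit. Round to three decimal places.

tax = $9.753 per unit

Social marginal benefit = demand − MEC = 101.179 - 1.526x.
Set SMB = MC: 101.179 - 1.526x = 34.944 + 2.575x → x* = 16.1509.
The Pigouvian tax equals MEC at x*: 6.232 + 0.218×16.1509 = 9.7529.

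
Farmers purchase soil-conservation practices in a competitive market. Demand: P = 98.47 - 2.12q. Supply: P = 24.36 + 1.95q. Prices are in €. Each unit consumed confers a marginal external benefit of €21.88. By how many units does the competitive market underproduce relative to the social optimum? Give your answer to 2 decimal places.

5.38 units

Market equilibrium (private): 24.36 + 1.95q = 98.47 - 2.12q → q_m = 18.2088.
Social marginal benefit = demand + MEB = 120.35 - 2.12q.
Set SMB = MC: 120.35 - 2.12q = 24.36 + 1.95q → q* = 23.5848.
Gap = |18.2088 − 23.5848| = 5.3760.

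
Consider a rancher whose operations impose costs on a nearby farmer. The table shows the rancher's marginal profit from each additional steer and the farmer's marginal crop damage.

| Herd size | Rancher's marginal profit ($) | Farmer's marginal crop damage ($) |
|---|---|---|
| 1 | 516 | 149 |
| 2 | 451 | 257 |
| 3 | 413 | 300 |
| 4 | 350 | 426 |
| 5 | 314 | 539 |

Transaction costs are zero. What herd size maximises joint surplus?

3

Bargaining reaches the level where marginal profit last exceeds marginal crop damage.
That holds through level 3 (413 ≥ 300) but not at 4 (350 < 426).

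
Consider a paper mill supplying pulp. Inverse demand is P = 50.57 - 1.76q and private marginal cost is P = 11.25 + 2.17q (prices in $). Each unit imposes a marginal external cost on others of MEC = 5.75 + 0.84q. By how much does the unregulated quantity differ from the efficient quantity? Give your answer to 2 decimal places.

2.97 units

Market equilibrium (private): 11.25 + 2.17q = 50.57 - 1.76q → q_m = 10.0051.
Social marginal cost = private MC + MEC = 17.00 + 3.01q.
Set SMC = demand: 17.00 + 3.01q = 50.57 - 1.76q → q* = 7.0377.
Gap = |10.0051 − 7.0377| = 2.9674.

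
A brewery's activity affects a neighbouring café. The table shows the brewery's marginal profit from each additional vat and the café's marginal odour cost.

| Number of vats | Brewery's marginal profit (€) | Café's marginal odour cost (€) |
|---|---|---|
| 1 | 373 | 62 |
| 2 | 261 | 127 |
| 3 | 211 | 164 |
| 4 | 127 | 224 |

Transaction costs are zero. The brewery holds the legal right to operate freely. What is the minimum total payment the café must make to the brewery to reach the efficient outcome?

Left alone the brewery would choose level 4 (marginal profit stays positive).
Efficient level: k* = 3 (marginal profit ≥ marginal odour cost through 3).
The café must at least cover the brewery's forgone profit from cutting 4→3: 127 = 127.

€127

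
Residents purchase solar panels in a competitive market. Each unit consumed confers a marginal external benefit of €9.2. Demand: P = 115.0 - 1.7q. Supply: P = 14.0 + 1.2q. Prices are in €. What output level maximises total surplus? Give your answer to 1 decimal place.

q* = 38.0

Social marginal benefit = demand + MEB = 124.2 - 1.7q.
Set SMB = MC: 124.2 - 1.7q = 14.0 + 1.2q → q* = 38.0000.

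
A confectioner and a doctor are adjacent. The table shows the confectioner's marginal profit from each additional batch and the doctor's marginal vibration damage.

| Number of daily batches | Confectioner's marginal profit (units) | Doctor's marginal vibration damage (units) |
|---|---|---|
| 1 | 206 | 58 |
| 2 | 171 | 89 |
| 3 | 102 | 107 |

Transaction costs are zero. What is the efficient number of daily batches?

Bargaining reaches the level where marginal profit last exceeds marginal vibration damage.
That holds through level 2 (171 ≥ 89) but not at 3 (102 < 107).

2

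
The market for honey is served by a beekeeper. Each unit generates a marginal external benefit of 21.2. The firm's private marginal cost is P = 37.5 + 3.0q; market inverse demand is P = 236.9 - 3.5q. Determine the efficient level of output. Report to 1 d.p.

q* = 33.9

Social marginal cost = private MC − MEB = 16.3 + 3.0q.
Set SMC = demand: 16.3 + 3.0q = 236.9 - 3.5q → q* = 33.9385.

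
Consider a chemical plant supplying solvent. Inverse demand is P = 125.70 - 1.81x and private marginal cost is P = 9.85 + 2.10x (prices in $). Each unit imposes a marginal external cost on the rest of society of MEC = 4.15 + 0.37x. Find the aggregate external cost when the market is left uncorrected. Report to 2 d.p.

Market equilibrium (private): 9.85 + 2.10x = 125.70 - 1.81x → x_m = 29.6292.
Total external cost = ∫₀^{x_m} (4.15 + 0.37x) dx = 4.15×29.6292 + ½×0.37×29.6292² = 285.3707.

$285.37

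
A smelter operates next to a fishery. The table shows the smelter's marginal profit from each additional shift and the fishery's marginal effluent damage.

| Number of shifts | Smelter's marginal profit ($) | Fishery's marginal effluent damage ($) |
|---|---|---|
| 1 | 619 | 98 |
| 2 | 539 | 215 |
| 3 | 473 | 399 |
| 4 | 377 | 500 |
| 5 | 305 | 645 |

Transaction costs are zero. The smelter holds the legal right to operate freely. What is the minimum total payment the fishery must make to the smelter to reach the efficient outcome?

$682

Left alone the smelter would choose level 5 (marginal profit stays positive).
Efficient level: k* = 3 (marginal profit ≥ marginal effluent damage through 3).
The fishery must at least cover the smelter's forgone profit from cutting 5→3: 377 + 305 = 682.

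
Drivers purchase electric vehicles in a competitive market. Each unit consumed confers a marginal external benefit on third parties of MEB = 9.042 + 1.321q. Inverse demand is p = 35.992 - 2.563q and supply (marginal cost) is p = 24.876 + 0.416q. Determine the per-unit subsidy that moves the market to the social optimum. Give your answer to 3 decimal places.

subsidy = 25.103 per unit

Social marginal benefit = demand + MEB = 45.034 - 1.242q.
Set SMB = MC: 45.034 - 1.242q = 24.876 + 0.416q → q* = 12.1580.
The Pigouvian subsidy equals MEB at q*: 9.042 + 1.321×12.1580 = 25.1027.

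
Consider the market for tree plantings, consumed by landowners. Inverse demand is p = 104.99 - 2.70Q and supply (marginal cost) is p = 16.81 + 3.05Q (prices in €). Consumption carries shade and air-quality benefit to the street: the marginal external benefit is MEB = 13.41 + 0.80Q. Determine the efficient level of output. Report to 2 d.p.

Q* = 20.52

Social marginal benefit = demand + MEB = 118.40 - 1.90Q.
Set SMB = MC: 118.40 - 1.90Q = 16.81 + 3.05Q → Q* = 20.5232.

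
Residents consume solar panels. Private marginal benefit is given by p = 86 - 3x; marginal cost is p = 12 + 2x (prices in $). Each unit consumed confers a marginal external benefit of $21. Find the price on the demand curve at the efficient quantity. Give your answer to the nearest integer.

Social marginal benefit = demand + MEB = 107 - 3x.
Set SMB = MC: 107 - 3x = 12 + 2x → x* = 19.0000.
Consumer price on the demand curve at x*: 86 − 3×19.0000 = 29.0000.

P = $29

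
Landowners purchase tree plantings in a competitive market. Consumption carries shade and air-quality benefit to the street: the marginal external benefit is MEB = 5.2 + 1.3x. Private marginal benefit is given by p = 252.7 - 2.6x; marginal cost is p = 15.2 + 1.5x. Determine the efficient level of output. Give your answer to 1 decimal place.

Social marginal benefit = demand + MEB = 257.9 - 1.3x.
Set SMB = MC: 257.9 - 1.3x = 15.2 + 1.5x → x* = 86.6786.

x* = 86.7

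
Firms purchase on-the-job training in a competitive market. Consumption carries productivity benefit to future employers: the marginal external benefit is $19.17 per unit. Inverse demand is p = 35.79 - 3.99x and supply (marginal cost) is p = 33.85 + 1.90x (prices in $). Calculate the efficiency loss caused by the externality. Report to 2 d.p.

DWL = $31.20

Market equilibrium (private): 33.85 + 1.90x = 35.79 - 3.99x → x_m = 0.3294.
Social marginal benefit = demand + MEB = 54.96 - 3.99x.
Set SMB = MC: 54.96 - 3.99x = 33.85 + 1.90x → x* = 3.5840.
The loss is the area between SMB and MC from x* to x_m; with linear curves that's a triangle of height MEB(x_m).
DWL = ½ × 3.2546 × 19.1700 = 31.1953.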